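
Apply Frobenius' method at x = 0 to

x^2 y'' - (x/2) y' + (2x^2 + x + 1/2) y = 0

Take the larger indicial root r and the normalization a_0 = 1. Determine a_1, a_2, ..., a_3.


Write in Frobenius form y'' + (p(x)/x) y' + (q(x)/x^2) y = 0:
  p(x) = -1/2,  q(x) = 2x^2 + x + 1/2.
Indicial equation: r(r-1) + (-1/2) r + (1/2) = 0 -> roots r_1 = 1, r_2 = 1/2.
Take r = r_1 = 1. Let y(x) = x^r sum_{n>=0} a_n x^n with a_0 = 1.
Substitute y = x^r sum a_n x^n and match x^{r+n}. The recurrence is
  D(n) a_n + 1 a_{n-1} + 2 a_{n-2} = 0,  where D(n) = (r+n)(r+n-1) + (-1/2)(r+n) + (1/2).
  a_n = [-1 a_{n-1} - 2 a_{n-2}] / D(n).
Since the indicial polynomial factors as (r - r_1)(r - r_2), D(n) = (r_1 + n - r_1)(r_1 + n - r_2) = n(n + 1/2).
Evaluating step by step (a_0 = 1):
  n = 1: D(1) = 1(1 + 1/2) = 3/2; numerator = -1(1) = -1; a_1 = (-1)/(3/2) = -2/3
  n = 2: D(2) = 2(2 + 1/2) = 5; numerator = -1(-2/3) - 2(1) = -4/3; a_2 = (-4/3)/(5) = -4/15
  n = 3: D(3) = 3(3 + 1/2) = 21/2; numerator = -1(-4/15) - 2(-2/3) = 8/5; a_3 = (8/5)/(21/2) = 16/105

r = 1; a_0 = 1; a_1 = -2/3; a_2 = -4/15; a_3 = 16/105


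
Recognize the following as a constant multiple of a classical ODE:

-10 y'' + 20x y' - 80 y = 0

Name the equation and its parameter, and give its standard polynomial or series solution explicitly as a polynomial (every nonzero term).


All three coefficients share the factor -10; dividing through by -10 gives  y'' - 2x y' + 8 y = 0.
This matches the Hermite equation y'' - 2x y' + 2n y = 0 with 2n = 8, so n = 4; the polynomial solution is H_4(x).
With y = sum_k a_k x^k, matching x^k gives (k+2)(k+1) a_{k+2} = 2(k - n) a_k = 2(k - 4) a_k. The right side vanishes at k = 4, so the series with the parity of 4 terminates at degree 4.
Standard normalization: leading coefficient of H_n is 2^n, so a_4 = 2^4 = 16. Work downward with a_k = (k+1)(k+2) a_{k+2} / (2(k - n)):
  a_2 = (3)(4)(16) / (2(2 - 4)) = 192/(-4) = -48
  a_0 = (1)(2)(-48) / (2(0 - 4)) = -96/(-8) = 12
Hence H_4(x) = 16 x^4 - 48 x^2 + 12.

H_4(x); series = 16 x^4 - 48 x^2 + 12


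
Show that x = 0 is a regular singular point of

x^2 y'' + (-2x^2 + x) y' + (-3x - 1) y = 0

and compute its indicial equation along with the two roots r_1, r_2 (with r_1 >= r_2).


Divide by x^2 to reach normal form y'' + P_1(x) y' + P_2(x) y = 0 with P_1(x) = -2 + 1/x and P_2(x) = -3/x - 1/x^2.
x = 0 is a singular point because the y'-coefficient -2 + 1/x has a pole at x = 0 and the y-coefficient -3/x - 1/x^2 has a pole at x = 0.
It is a regular singular point because x P_1(x) = p(x) = 1 - 2x and x^2 P_2(x) = q(x) = -3x - 1 are polynomials, hence analytic at x = 0.
p(0) = 1,  q(0) = -1.
Indicial equation: r(r-1) + p(0) r + q(0) = 0, i.e. r^2 + (p(0) - 1) r + q(0) = 0, i.e. r^2 - 1 = 0.
Discriminant: (0)^2 - 4(-1) = 4, so r = (0 ± 2)/2.
Solving: r_1 = 1, r_2 = -1.

indicial: r^2 - 1 = 0; roots r_1 = 1, r_2 = -1


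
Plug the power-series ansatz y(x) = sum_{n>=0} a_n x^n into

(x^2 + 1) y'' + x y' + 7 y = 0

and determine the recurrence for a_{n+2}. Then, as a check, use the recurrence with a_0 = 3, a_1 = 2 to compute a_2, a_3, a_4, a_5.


Substitute y = sum_n a_n x^n.
(1 + 1 x^2) y'' contributes (n+2)(n+1) a_{n+2} + n(n-1) a_n at x^n.
x y'(x) contributes n a_n at x^n.
7 y(x) contributes 7 a_n at x^n.
Matching x^n: (n+2)(n+1) a_{n+2} + (n(n-1) + n + 7) a_n = 0.
Thus a_{n+2} = (-n(n-1) - n - 7) / ((n+1)(n+2)) * a_n.

Check with a_0 = 3, a_1 = 2 (apply the recurrence for n = 0, 1, 2, 3): a_0 = 3, a_1 = 2, a_2 = -21/2, a_3 = -8/3, a_4 = 77/8, a_5 = 32/15.

a_(n+2) = (-n(n-1) - n - 7) / ((n+1)(n+2)) * a_n; check: a_0 = 3, a_1 = 2, a_2 = -21/2, a_3 = -8/3, a_4 = 77/8, a_5 = 32/15


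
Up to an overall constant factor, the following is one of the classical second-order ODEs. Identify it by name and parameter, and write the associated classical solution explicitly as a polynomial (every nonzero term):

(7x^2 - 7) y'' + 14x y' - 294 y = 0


All three coefficients share the factor -7; dividing through by -7 gives  (1 - x^2) y'' - 2x y' + 42 y = 0.
This matches the Legendre equation (1 - x^2) y'' - 2x y' + n(n+1) y = 0 (note the -2x y' term) with n(n+1) = 42, so n = 6; the polynomial solution is P_6(x).
With y = sum_k a_k x^k, matching x^k gives (k+2)(k+1) a_{k+2} = [k(k+1) - n(n+1)] a_k = (k - 6)(k + 7) a_k. The right side vanishes at k = 6, so the series with the parity of 6 terminates at degree 6.
Standard normalization (P_n(1) = 1): leading coefficient (2n)!/(2^n (n!)^2) = 479001600/(64*518400) = 231/16, so a_6 = 231/16. Work downward with a_k = (k+1)(k+2) a_{k+2} / ((k - 6)(k + 7)):
  a_4 = (5)(6)(231/16) / ((4 - 6)(4 + 7)) = (3465/8)/(-22) = -315/16
  a_2 = (3)(4)(-315/16) / ((2 - 6)(2 + 7)) = (-945/4)/(-36) = 105/16
  a_0 = (1)(2)(105/16) / ((0 - 6)(0 + 7)) = (105/8)/(-42) = -5/16
Hence P_6(x) = 231 x^6/16 - 315 x^4/16 + 105 x^2/16 - 5/16.

P_6(x); series = 231 x^6/16 - 315 x^4/16 + 105 x^2/16 - 5/16


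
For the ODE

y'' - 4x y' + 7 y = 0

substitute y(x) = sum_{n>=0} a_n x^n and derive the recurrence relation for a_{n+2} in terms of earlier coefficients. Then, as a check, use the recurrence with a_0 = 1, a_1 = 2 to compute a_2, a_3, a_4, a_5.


Substitute y = sum_n a_n x^n.
y''(x) has coefficient (n+2)(n+1) a_{n+2} at x^n;
-4 x y'(x) has coefficient -4 n a_n at x^n (shift);
7 y(x) has coefficient 7 a_n at x^n.
Matching x^n: (n+2)(n+1) a_{n+2} + (-4n + 7) a_n = 0.
Thus a_{n+2} = (4n - 7) / ((n+1)(n+2)) * a_n.

Check with a_0 = 1, a_1 = 2 (apply the recurrence for n = 0, 1, 2, 3): a_0 = 1, a_1 = 2, a_2 = -7/2, a_3 = -1, a_4 = -7/24, a_5 = -1/4.

a_(n+2) = (4n - 7) / ((n+1)(n+2)) * a_n; check: a_0 = 1, a_1 = 2, a_2 = -7/2, a_3 = -1, a_4 = -7/24, a_5 = -1/4


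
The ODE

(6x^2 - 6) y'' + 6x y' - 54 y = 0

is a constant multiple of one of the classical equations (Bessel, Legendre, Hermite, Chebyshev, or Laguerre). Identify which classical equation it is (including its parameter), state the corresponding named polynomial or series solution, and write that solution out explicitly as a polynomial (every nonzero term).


All three coefficients share the factor -6; dividing through by -6 gives  (1 - x^2) y'' - x y' + 9 y = 0.
This matches the Chebyshev equation (1 - x^2) y'' - x y' + n^2 y = 0 (note the -x y' term, not -2x y') with n^2 = 9, so n = 3; the polynomial solution is T_3(x).
With y = sum_k a_k x^k, matching x^k gives (k+2)(k+1) a_{k+2} = (k^2 - n^2) a_k = (k - 3)(k + 3) a_k. The right side vanishes at k = 3, so the series with the parity of 3 terminates at degree 3.
Standard normalization: leading coefficient of T_n is 2^(n-1), so a_3 = 2^2 = 4. Work downward with a_k = (k+1)(k+2) a_{k+2} / ((k - 3)(k + 3)):
  a_1 = (2)(3)(4) / ((1 - 3)(1 + 3)) = 24/(-8) = -3
Hence T_3(x) = 4 x^3 - 3 x.

T_3(x); series = 4 x^3 - 3 x


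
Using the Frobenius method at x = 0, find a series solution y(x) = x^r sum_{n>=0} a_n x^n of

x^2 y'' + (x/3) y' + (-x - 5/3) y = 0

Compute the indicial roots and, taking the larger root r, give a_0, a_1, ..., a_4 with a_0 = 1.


Write in Frobenius form y'' + (p(x)/x) y' + (q(x)/x^2) y = 0:
  p(x) = 1/3,  q(x) = -x - 5/3.
Indicial equation: r(r-1) + (1/3) r + (-5/3) = 0 -> roots r_1 = 5/3, r_2 = -1.
Take r = r_1 = 5/3. Let y(x) = x^r sum_{n>=0} a_n x^n with a_0 = 1.
Substitute y = x^r sum a_n x^n and match x^{r+n}. The recurrence is
  D(n) a_n - 1 a_{n-1} = 0,  where D(n) = (r+n)(r+n-1) + (1/3)(r+n) + (-5/3).
  a_n = 1 / D(n) * a_{n-1}.
Since the indicial polynomial factors as (r - r_1)(r - r_2), D(n) = (r_1 + n - r_1)(r_1 + n - r_2) = n(n + 8/3).
Evaluating step by step (a_0 = 1):
  n = 1: D(1) = 1(1 + 8/3) = 11/3; numerator = 1(1) = 1; a_1 = (1)/(11/3) = 3/11
  n = 2: D(2) = 2(2 + 8/3) = 28/3; numerator = 1(3/11) = 3/11; a_2 = (3/11)/(28/3) = 9/308
  n = 3: D(3) = 3(3 + 8/3) = 17; numerator = 1(9/308) = 9/308; a_3 = (9/308)/(17) = 9/5236
  n = 4: D(4) = 4(4 + 8/3) = 80/3; numerator = 1(9/5236) = 9/5236; a_4 = (9/5236)/(80/3) = 27/418880

r = 5/3; a_0 = 1; a_1 = 3/11; a_2 = 9/308; a_3 = 9/5236; a_4 = 27/418880


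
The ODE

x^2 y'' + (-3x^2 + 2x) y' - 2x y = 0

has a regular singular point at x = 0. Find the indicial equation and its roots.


Divide by x^2 to reach normal form y'' + P_1(x) y' + P_2(x) y = 0 with P_1(x) = -3 + 2/x and P_2(x) = -2/x.
x = 0 is a singular point because the y'-coefficient -3 + 2/x has a pole at x = 0 and the y-coefficient -2/x has a pole at x = 0.
It is a regular singular point because x P_1(x) = p(x) = 2 - 3x and x^2 P_2(x) = q(x) = -2x are polynomials, hence analytic at x = 0.
p(0) = 2,  q(0) = 0.
Indicial equation: r(r-1) + p(0) r + q(0) = 0, i.e. r^2 + (p(0) - 1) r + q(0) = 0, i.e. r^2 + 1 r = 0.
Discriminant: (1)^2 - 4(0) = 1, so r = (-1 ± 1)/2.
Solving: r_1 = 0, r_2 = -1.

indicial: r^2 + 1 r = 0; roots r_1 = 0, r_2 = -1


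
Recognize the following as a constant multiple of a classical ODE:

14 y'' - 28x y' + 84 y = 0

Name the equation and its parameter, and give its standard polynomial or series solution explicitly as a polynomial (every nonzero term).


All three coefficients share the factor 14; dividing through by 14 gives  y'' - 2x y' + 6 y = 0.
This matches the Hermite equation y'' - 2x y' + 2n y = 0 with 2n = 6, so n = 3; the polynomial solution is H_3(x).
With y = sum_k a_k x^k, matching x^k gives (k+2)(k+1) a_{k+2} = 2(k - n) a_k = 2(k - 3) a_k. The right side vanishes at k = 3, so the series with the parity of 3 terminates at degree 3.
Standard normalization: leading coefficient of H_n is 2^n, so a_3 = 2^3 = 8. Work downward with a_k = (k+1)(k+2) a_{k+2} / (2(k - n)):
  a_1 = (2)(3)(8) / (2(1 - 3)) = 48/(-4) = -12
Hence H_3(x) = 8 x^3 - 12 x.

H_3(x); series = 8 x^3 - 12 x


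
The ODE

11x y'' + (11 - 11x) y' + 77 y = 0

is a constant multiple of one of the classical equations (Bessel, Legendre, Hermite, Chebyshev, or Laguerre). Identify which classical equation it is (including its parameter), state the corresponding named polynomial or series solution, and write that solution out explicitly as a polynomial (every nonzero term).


All three coefficients share the factor 11; dividing through by 11 gives  x y'' + (1 - x) y' + 7 y = 0.
This matches the Laguerre equation x y'' + (1 - x) y' + n y = 0 with n = 7; the polynomial solution is L_7(x).
With y = sum_k a_k x^k, matching x^k gives (k+1)k a_{k+1} + (k+1) a_{k+1} - k a_k + n a_k = 0, i.e. (k+1)^2 a_{k+1} = (k - n) a_k = (k - 7) a_k. The right side vanishes at k = 7, so the series terminates at degree 7.
Standard normalization L_n(0) = 1 gives a_0 = 1. Work upward with a_{k+1} = (k - 7) a_k / (k+1)^2:
  a_1 = (0 - 7)(1) / 1^2 = -7/1 = -7
  a_2 = (1 - 7)(-7) / 2^2 = 42/4 = 21/2
  a_3 = (2 - 7)(21/2) / 3^2 = (-105/2)/9 = -35/6
  a_4 = (3 - 7)(-35/6) / 4^2 = (70/3)/16 = 35/24
  a_5 = (4 - 7)(35/24) / 5^2 = (-35/8)/25 = -7/40
  a_6 = (5 - 7)(-7/40) / 6^2 = (7/20)/36 = 7/720
  a_7 = (6 - 7)(7/720) / 7^2 = (-7/720)/49 = -1/5040
Hence L_7(x) = -x^7/5040 + 7 x^6/720 - 7 x^5/40 + 35 x^4/24 - 35 x^3/6 + 21 x^2/2 - 7 x + 1.

L_7(x); series = -x^7/5040 + 7 x^6/720 - 7 x^5/40 + 35 x^4/24 - 35 x^3/6 + 21 x^2/2 - 7 x + 1


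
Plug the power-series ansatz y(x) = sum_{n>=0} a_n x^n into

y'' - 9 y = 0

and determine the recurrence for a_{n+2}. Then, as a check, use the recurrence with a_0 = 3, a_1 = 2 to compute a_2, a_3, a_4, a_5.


Substitute y = sum_n a_n x^n into y'' + (const) y = 0.
y''(x) = sum_{n>=0} (n+2)(n+1) a_{n+2} x^n.
The ODE becomes sum_n [(n+2)(n+1) a_{n+2} - 9 a_n] x^n = 0.
Setting each coefficient to zero gives the recurrence:
  (n+2)(n+1) a_{n+2} - 9 a_n = 0,
  a_{n+2} = 9 / ((n+1)(n+2)) a_n.

Check with a_0 = 3, a_1 = 2 (apply the recurrence for n = 0, 1, 2, 3): a_0 = 3, a_1 = 2, a_2 = 27/2, a_3 = 3, a_4 = 81/8, a_5 = 27/20.

a_{n+2} = 9/((n+1)(n+2)) * a_n; check: a_0 = 3, a_1 = 2, a_2 = 27/2, a_3 = 3, a_4 = 81/8, a_5 = 27/20


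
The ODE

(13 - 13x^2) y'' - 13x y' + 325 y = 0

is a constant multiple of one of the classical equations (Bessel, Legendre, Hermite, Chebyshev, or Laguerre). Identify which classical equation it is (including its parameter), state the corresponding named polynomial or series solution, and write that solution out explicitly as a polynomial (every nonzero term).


All three coefficients share the factor 13; dividing through by 13 gives  (1 - x^2) y'' - x y' + 25 y = 0.
This matches the Chebyshev equation (1 - x^2) y'' - x y' + n^2 y = 0 (note the -x y' term, not -2x y') with n^2 = 25, so n = 5; the polynomial solution is T_5(x).
With y = sum_k a_k x^k, matching x^k gives (k+2)(k+1) a_{k+2} = (k^2 - n^2) a_k = (k - 5)(k + 5) a_k. The right side vanishes at k = 5, so the series with the parity of 5 terminates at degree 5.
Standard normalization: leading coefficient of T_n is 2^(n-1), so a_5 = 2^4 = 16. Work downward with a_k = (k+1)(k+2) a_{k+2} / ((k - 5)(k + 5)):
  a_3 = (4)(5)(16) / ((3 - 5)(3 + 5)) = 320/(-16) = -20
  a_1 = (2)(3)(-20) / ((1 - 5)(1 + 5)) = -120/(-24) = 5
Hence T_5(x) = 16 x^5 - 20 x^3 + 5 x.

T_5(x); series = 16 x^5 - 20 x^3 + 5 x


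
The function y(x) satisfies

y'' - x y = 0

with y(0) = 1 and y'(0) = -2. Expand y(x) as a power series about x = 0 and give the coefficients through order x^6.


Ansatz: y(x) = sum_{n>=0} a_n x^n, so y'(x) = sum_{n>=1} n a_n x^(n-1) and y''(x) = sum_{n>=2} n(n-1) a_n x^(n-2).
Substitute into P(x) y'' + Q(x) y' + R(x) y = 0 with P(x) = 1, Q(x) = 0, R(x) = -x, and match powers of x.
Initial conditions: a_0 = 1, a_1 = -2.
Setting the coefficient of each power of x to zero and solving order by order (substituting the coefficients already found):
  x^0: 2 a_2 = 0  ->  a_2 = 0
  x^1: 6 a_3 - a_0 = 0  ->  6 a_3 = a_0 = 1  ->  a_3 = 1/6
  x^2: 12 a_4 - a_1 = 0  ->  12 a_4 = a_1 = -2  ->  a_4 = -1/6
  x^3: 20 a_5 - a_2 = 0  ->  20 a_5 = a_2 = 0  ->  a_5 = 0
  x^4: 30 a_6 - a_3 = 0  ->  30 a_6 = a_3 = 1/6  ->  a_6 = 1/180
Truncated series: y(x) = 1 - 2 x + (1/6) x^3 - (1/6) x^4 + (1/180) x^6 + O(x^7).

a_0 = 1; a_1 = -2; a_2 = 0; a_3 = 1/6; a_4 = -1/6; a_5 = 0; a_6 = 1/180


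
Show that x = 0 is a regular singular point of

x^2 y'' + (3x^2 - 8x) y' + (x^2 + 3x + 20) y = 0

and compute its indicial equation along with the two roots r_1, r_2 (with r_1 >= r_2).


Divide by x^2 to reach normal form y'' + P_1(x) y' + P_2(x) y = 0 with P_1(x) = 3 - 8/x and P_2(x) = 1 + 3/x + 20/x^2.
x = 0 is a singular point because the y'-coefficient 3 - 8/x has a pole at x = 0 and the y-coefficient 1 + 3/x + 20/x^2 has a pole at x = 0.
It is a regular singular point because x P_1(x) = p(x) = 3x - 8 and x^2 P_2(x) = q(x) = x^2 + 3x + 20 are polynomials, hence analytic at x = 0.
p(0) = -8,  q(0) = 20.
Indicial equation: r(r-1) + p(0) r + q(0) = 0, i.e. r^2 + (p(0) - 1) r + q(0) = 0, i.e. r^2 - 9 r + 20 = 0.
Discriminant: (-9)^2 - 4(20) = 1, so r = (9 ± 1)/2.
Solving: r_1 = 5, r_2 = 4.

indicial: r^2 - 9 r + 20 = 0; roots r_1 = 5, r_2 = 4


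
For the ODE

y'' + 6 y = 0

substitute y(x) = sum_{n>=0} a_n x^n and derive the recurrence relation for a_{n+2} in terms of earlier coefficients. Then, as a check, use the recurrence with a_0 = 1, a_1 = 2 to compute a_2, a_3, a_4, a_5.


Substitute y = sum_n a_n x^n into y'' + (const) y = 0.
y''(x) = sum_{n>=0} (n+2)(n+1) a_{n+2} x^n.
The ODE becomes sum_n [(n+2)(n+1) a_{n+2} + 6 a_n] x^n = 0.
Setting each coefficient to zero gives the recurrence:
  (n+2)(n+1) a_{n+2} + 6 a_n = 0,
  a_{n+2} = -6 / ((n+1)(n+2)) a_n.

Check with a_0 = 1, a_1 = 2 (apply the recurrence for n = 0, 1, 2, 3): a_0 = 1, a_1 = 2, a_2 = -3, a_3 = -2, a_4 = 3/2, a_5 = 3/5.

a_{n+2} = -6/((n+1)(n+2)) * a_n; check: a_0 = 1, a_1 = 2, a_2 = -3, a_3 = -2, a_4 = 3/2, a_5 = 3/5


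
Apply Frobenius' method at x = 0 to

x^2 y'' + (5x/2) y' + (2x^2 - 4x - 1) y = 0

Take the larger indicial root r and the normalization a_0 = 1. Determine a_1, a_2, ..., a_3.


Write in Frobenius form y'' + (p(x)/x) y' + (q(x)/x^2) y = 0:
  p(x) = 5/2,  q(x) = 2x^2 - 4x - 1.
Indicial equation: r(r-1) + (5/2) r + (-1) = 0 -> roots r_1 = 1/2, r_2 = -2.
Take r = r_1 = 1/2. Let y(x) = x^r sum_{n>=0} a_n x^n with a_0 = 1.
Substitute y = x^r sum a_n x^n and match x^{r+n}. The recurrence is
  D(n) a_n - 4 a_{n-1} + 2 a_{n-2} = 0,  where D(n) = (r+n)(r+n-1) + (5/2)(r+n) + (-1).
  a_n = [4 a_{n-1} - 2 a_{n-2}] / D(n).
Since the indicial polynomial factors as (r - r_1)(r - r_2), D(n) = (r_1 + n - r_1)(r_1 + n - r_2) = n(n + 5/2).
Evaluating step by step (a_0 = 1):
  n = 1: D(1) = 1(1 + 5/2) = 7/2; numerator = 4(1) = 4; a_1 = (4)/(7/2) = 8/7
  n = 2: D(2) = 2(2 + 5/2) = 9; numerator = 4(8/7) - 2(1) = 18/7; a_2 = (18/7)/(9) = 2/7
  n = 3: D(3) = 3(3 + 5/2) = 33/2; numerator = 4(2/7) - 2(8/7) = -8/7; a_3 = (-8/7)/(33/2) = -16/231

r = 1/2; a_0 = 1; a_1 = 8/7; a_2 = 2/7; a_3 = -16/231


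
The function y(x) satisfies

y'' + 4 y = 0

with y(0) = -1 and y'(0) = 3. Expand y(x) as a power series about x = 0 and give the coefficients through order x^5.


Ansatz: y(x) = sum_{n>=0} a_n x^n, so y'(x) = sum_{n>=1} n a_n x^(n-1) and y''(x) = sum_{n>=2} n(n-1) a_n x^(n-2).
Substitute into P(x) y'' + Q(x) y' + R(x) y = 0 with P(x) = 1, Q(x) = 0, R(x) = 4, and match powers of x.
Initial conditions: a_0 = -1, a_1 = 3.
Setting the coefficient of each power of x to zero and solving order by order (substituting the coefficients already found):
  x^0: 2 a_2 + 4 a_0 = 0  ->  2 a_2 = -4 a_0 = 4  ->  a_2 = 2
  x^1: 6 a_3 + 4 a_1 = 0  ->  6 a_3 = -4 a_1 = -12  ->  a_3 = -2
  x^2: 12 a_4 + 4 a_2 = 0  ->  12 a_4 = -4 a_2 = -8  ->  a_4 = -2/3
  x^3: 20 a_5 + 4 a_3 = 0  ->  20 a_5 = -4 a_3 = 8  ->  a_5 = 2/5
Truncated series: y(x) = -1 + 3 x + 2 x^2 - 2 x^3 - (2/3) x^4 + (2/5) x^5 + O(x^6).

a_0 = -1; a_1 = 3; a_2 = 2; a_3 = -2; a_4 = -2/3; a_5 = 2/5


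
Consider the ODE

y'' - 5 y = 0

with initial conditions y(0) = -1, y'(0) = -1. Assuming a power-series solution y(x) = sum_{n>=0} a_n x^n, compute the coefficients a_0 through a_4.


Ansatz: y(x) = sum_{n>=0} a_n x^n, so y'(x) = sum_{n>=1} n a_n x^(n-1) and y''(x) = sum_{n>=2} n(n-1) a_n x^(n-2).
Substitute into P(x) y'' + Q(x) y' + R(x) y = 0 with P(x) = 1, Q(x) = 0, R(x) = -5, and match powers of x.
Initial conditions: a_0 = -1, a_1 = -1.
Setting the coefficient of each power of x to zero and solving order by order (substituting the coefficients already found):
  x^0: 2 a_2 - 5 a_0 = 0  ->  2 a_2 = 5 a_0 = -5  ->  a_2 = -5/2
  x^1: 6 a_3 - 5 a_1 = 0  ->  6 a_3 = 5 a_1 = -5  ->  a_3 = -5/6
  x^2: 12 a_4 - 5 a_2 = 0  ->  12 a_4 = 5 a_2 = -25/2  ->  a_4 = -25/24
Truncated series: y(x) = -1 - x - (5/2) x^2 - (5/6) x^3 - (25/24) x^4 + O(x^5).

a_0 = -1; a_1 = -1; a_2 = -5/2; a_3 = -5/6; a_4 = -25/24


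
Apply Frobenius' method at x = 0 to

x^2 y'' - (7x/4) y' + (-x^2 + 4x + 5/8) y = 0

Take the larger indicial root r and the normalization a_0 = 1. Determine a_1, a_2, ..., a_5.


Write in Frobenius form y'' + (p(x)/x) y' + (q(x)/x^2) y = 0:
  p(x) = -7/4,  q(x) = -x^2 + 4x + 5/8.
Indicial equation: r(r-1) + (-7/4) r + (5/8) = 0 -> roots r_1 = 5/2, r_2 = 1/4.
Take r = r_1 = 5/2. Let y(x) = x^r sum_{n>=0} a_n x^n with a_0 = 1.
Substitute y = x^r sum a_n x^n and match x^{r+n}. The recurrence is
  D(n) a_n + 4 a_{n-1} - 1 a_{n-2} = 0,  where D(n) = (r+n)(r+n-1) + (-7/4)(r+n) + (5/8).
  a_n = [-4 a_{n-1} + 1 a_{n-2}] / D(n).
Since the indicial polynomial factors as (r - r_1)(r - r_2), D(n) = (r_1 + n - r_1)(r_1 + n - r_2) = n(n + 9/4).
Evaluating step by step (a_0 = 1):
  n = 1: D(1) = 1(1 + 9/4) = 13/4; numerator = -4(1) = -4; a_1 = (-4)/(13/4) = -16/13
  n = 2: D(2) = 2(2 + 9/4) = 17/2; numerator = -4(-16/13) + 1(1) = 77/13; a_2 = (77/13)/(17/2) = 154/221
  n = 3: D(3) = 3(3 + 9/4) = 63/4; numerator = -4(154/221) + 1(-16/13) = -888/221; a_3 = (-888/221)/(63/4) = -1184/4641
  n = 4: D(4) = 4(4 + 9/4) = 25; numerator = -4(-1184/4641) + 1(154/221) = 7970/4641; a_4 = (7970/4641)/(25) = 1594/23205
  n = 5: D(5) = 5(5 + 9/4) = 145/4; numerator = -4(1594/23205) + 1(-1184/4641) = -12296/23205; a_5 = (-12296/23205)/(145/4) = -1696/116025

r = 5/2; a_0 = 1; a_1 = -16/13; a_2 = 154/221; a_3 = -1184/4641; a_4 = 1594/23205; a_5 = -1696/116025


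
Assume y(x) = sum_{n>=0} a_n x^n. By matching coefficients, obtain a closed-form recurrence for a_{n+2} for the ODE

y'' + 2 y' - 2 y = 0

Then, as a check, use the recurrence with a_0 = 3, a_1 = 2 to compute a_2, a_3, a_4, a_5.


Substitute y = sum_n a_n x^n.
y''(x) has coefficient (n+2)(n+1) a_{n+2} at x^n;
2 y'(x) has coefficient 2 (n+1) a_{n+1} at x^n;
-2 y(x) has coefficient -2 a_n at x^n.
Matching x^n: (n+2)(n+1) a_{n+2} + 2 (n+1) a_{n+1} - 2 a_n = 0.
Thus a_{n+2} = [-2 (n+1) a_{n+1} + 2 a_n] / ((n+1)(n+2)).

Check with a_0 = 3, a_1 = 2 (apply the recurrence for n = 0, 1, 2, 3): a_0 = 3, a_1 = 2, a_2 = 1, a_3 = 0, a_4 = 1/6, a_5 = -1/15.

a_(n+2) = [-2 (n+1) a_(n+1) + 2 a_n] / ((n+1)(n+2)); check: a_0 = 3, a_1 = 2, a_2 = 1, a_3 = 0, a_4 = 1/6, a_5 = -1/15


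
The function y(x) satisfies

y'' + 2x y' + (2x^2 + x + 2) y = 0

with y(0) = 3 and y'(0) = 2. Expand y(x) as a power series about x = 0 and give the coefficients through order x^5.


Ansatz: y(x) = sum_{n>=0} a_n x^n, so y'(x) = sum_{n>=1} n a_n x^(n-1) and y''(x) = sum_{n>=2} n(n-1) a_n x^(n-2).
Substitute into P(x) y'' + Q(x) y' + R(x) y = 0 with P(x) = 1, Q(x) = 2x, R(x) = 2x^2 + x + 2, and match powers of x.
Initial conditions: a_0 = 3, a_1 = 2.
Setting the coefficient of each power of x to zero and solving order by order (substituting the coefficients already found):
  x^0: 2 a_2 + 2 a_0 = 0  ->  2 a_2 = -2 a_0 = -6  ->  a_2 = -3
  x^1: 6 a_3 + 4 a_1 + a_0 = 0  ->  6 a_3 = -4 a_1 - a_0 = -11  ->  a_3 = -11/6
  x^2: 12 a_4 + 6 a_2 + a_1 + 2 a_0 = 0  ->  12 a_4 = -6 a_2 - a_1 - 2 a_0 = 10  ->  a_4 = 5/6
  x^3: 20 a_5 + 8 a_3 + a_2 + 2 a_1 = 0  ->  20 a_5 = -8 a_3 - a_2 - 2 a_1 = 41/3  ->  a_5 = 41/60
Truncated series: y(x) = 3 + 2 x - 3 x^2 - (11/6) x^3 + (5/6) x^4 + (41/60) x^5 + O(x^6).

a_0 = 3; a_1 = 2; a_2 = -3; a_3 = -11/6; a_4 = 5/6; a_5 = 41/60


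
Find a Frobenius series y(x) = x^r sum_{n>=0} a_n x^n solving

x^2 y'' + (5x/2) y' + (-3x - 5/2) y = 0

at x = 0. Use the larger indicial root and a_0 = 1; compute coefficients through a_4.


Write in Frobenius form y'' + (p(x)/x) y' + (q(x)/x^2) y = 0:
  p(x) = 5/2,  q(x) = -3x - 5/2.
Indicial equation: r(r-1) + (5/2) r + (-5/2) = 0 -> roots r_1 = 1, r_2 = -5/2.
Take r = r_1 = 1. Let y(x) = x^r sum_{n>=0} a_n x^n with a_0 = 1.
Substitute y = x^r sum a_n x^n and match x^{r+n}. The recurrence is
  D(n) a_n - 3 a_{n-1} = 0,  where D(n) = (r+n)(r+n-1) + (5/2)(r+n) + (-5/2).
  a_n = 3 / D(n) * a_{n-1}.
Since the indicial polynomial factors as (r - r_1)(r - r_2), D(n) = (r_1 + n - r_1)(r_1 + n - r_2) = n(n + 7/2).
Evaluating step by step (a_0 = 1):
  n = 1: D(1) = 1(1 + 7/2) = 9/2; numerator = 3(1) = 3; a_1 = (3)/(9/2) = 2/3
  n = 2: D(2) = 2(2 + 7/2) = 11; numerator = 3(2/3) = 2; a_2 = (2)/(11) = 2/11
  n = 3: D(3) = 3(3 + 7/2) = 39/2; numerator = 3(2/11) = 6/11; a_3 = (6/11)/(39/2) = 4/143
  n = 4: D(4) = 4(4 + 7/2) = 30; numerator = 3(4/143) = 12/143; a_4 = (12/143)/(30) = 2/715

r = 1; a_0 = 1; a_1 = 2/3; a_2 = 2/11; a_3 = 4/143; a_4 = 2/715


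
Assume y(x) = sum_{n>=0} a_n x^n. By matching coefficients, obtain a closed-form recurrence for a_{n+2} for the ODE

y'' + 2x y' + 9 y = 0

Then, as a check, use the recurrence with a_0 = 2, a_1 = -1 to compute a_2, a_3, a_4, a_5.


Substitute y = sum_n a_n x^n.
y''(x) has coefficient (n+2)(n+1) a_{n+2} at x^n;
2 x y'(x) has coefficient 2 n a_n at x^n (shift);
9 y(x) has coefficient 9 a_n at x^n.
Matching x^n: (n+2)(n+1) a_{n+2} + (2n + 9) a_n = 0.
Thus a_{n+2} = (-2n - 9) / ((n+1)(n+2)) * a_n.

Check with a_0 = 2, a_1 = -1 (apply the recurrence for n = 0, 1, 2, 3): a_0 = 2, a_1 = -1, a_2 = -9, a_3 = 11/6, a_4 = 39/4, a_5 = -11/8.

a_(n+2) = (-2n - 9) / ((n+1)(n+2)) * a_n; check: a_0 = 2, a_1 = -1, a_2 = -9, a_3 = 11/6, a_4 = 39/4, a_5 = -11/8


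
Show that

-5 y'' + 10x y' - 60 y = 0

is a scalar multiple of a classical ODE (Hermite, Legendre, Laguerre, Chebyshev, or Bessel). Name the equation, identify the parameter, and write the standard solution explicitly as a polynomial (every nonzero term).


All three coefficients share the factor -5; dividing through by -5 gives  y'' - 2x y' + 12 y = 0.
This matches the Hermite equation y'' - 2x y' + 2n y = 0 with 2n = 12, so n = 6; the polynomial solution is H_6(x).
With y = sum_k a_k x^k, matching x^k gives (k+2)(k+1) a_{k+2} = 2(k - n) a_k = 2(k - 6) a_k. The right side vanishes at k = 6, so the series with the parity of 6 terminates at degree 6.
Standard normalization: leading coefficient of H_n is 2^n, so a_6 = 2^6 = 64. Work downward with a_k = (k+1)(k+2) a_{k+2} / (2(k - n)):
  a_4 = (5)(6)(64) / (2(4 - 6)) = 1920/(-4) = -480
  a_2 = (3)(4)(-480) / (2(2 - 6)) = -5760/(-8) = 720
  a_0 = (1)(2)(720) / (2(0 - 6)) = 1440/(-12) = -120
Hence H_6(x) = 64 x^6 - 480 x^4 + 720 x^2 - 120.

H_6(x); series = 64 x^6 - 480 x^4 + 720 x^2 - 120


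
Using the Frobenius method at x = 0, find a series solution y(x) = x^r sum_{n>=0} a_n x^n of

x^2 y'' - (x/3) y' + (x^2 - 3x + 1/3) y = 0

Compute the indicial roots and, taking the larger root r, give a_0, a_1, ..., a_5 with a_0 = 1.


Write in Frobenius form y'' + (p(x)/x) y' + (q(x)/x^2) y = 0:
  p(x) = -1/3,  q(x) = x^2 - 3x + 1/3.
Indicial equation: r(r-1) + (-1/3) r + (1/3) = 0 -> roots r_1 = 1, r_2 = 1/3.
Take r = r_1 = 1. Let y(x) = x^r sum_{n>=0} a_n x^n with a_0 = 1.
Substitute y = x^r sum a_n x^n and match x^{r+n}. The recurrence is
  D(n) a_n - 3 a_{n-1} + 1 a_{n-2} = 0,  where D(n) = (r+n)(r+n-1) + (-1/3)(r+n) + (1/3).
  a_n = [3 a_{n-1} - 1 a_{n-2}] / D(n).
Since the indicial polynomial factors as (r - r_1)(r - r_2), D(n) = (r_1 + n - r_1)(r_1 + n - r_2) = n(n + 2/3).
Evaluating step by step (a_0 = 1):
  n = 1: D(1) = 1(1 + 2/3) = 5/3; numerator = 3(1) = 3; a_1 = (3)/(5/3) = 9/5
  n = 2: D(2) = 2(2 + 2/3) = 16/3; numerator = 3(9/5) - 1(1) = 22/5; a_2 = (22/5)/(16/3) = 33/40
  n = 3: D(3) = 3(3 + 2/3) = 11; numerator = 3(33/40) - 1(9/5) = 27/40; a_3 = (27/40)/(11) = 27/440
  n = 4: D(4) = 4(4 + 2/3) = 56/3; numerator = 3(27/440) - 1(33/40) = -141/220; a_4 = (-141/220)/(56/3) = -423/12320
  n = 5: D(5) = 5(5 + 2/3) = 85/3; numerator = 3(-423/12320) - 1(27/440) = -405/2464; a_5 = (-405/2464)/(85/3) = -243/41888

r = 1; a_0 = 1; a_1 = 9/5; a_2 = 33/40; a_3 = 27/440; a_4 = -423/12320; a_5 = -243/41888


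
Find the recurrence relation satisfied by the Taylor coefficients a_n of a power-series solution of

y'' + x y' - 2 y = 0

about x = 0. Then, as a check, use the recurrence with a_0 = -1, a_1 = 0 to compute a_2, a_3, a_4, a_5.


Substitute y = sum_n a_n x^n.
y''(x) has coefficient (n+2)(n+1) a_{n+2} at x^n;
x y'(x) has coefficient n a_n at x^n (shift);
-2 y(x) has coefficient -2 a_n at x^n.
Matching x^n: (n+2)(n+1) a_{n+2} + (n - 2) a_n = 0.
Thus a_{n+2} = (-n + 2) / ((n+1)(n+2)) * a_n.

Check with a_0 = -1, a_1 = 0 (apply the recurrence for n = 0, 1, 2, 3): a_0 = -1, a_1 = 0, a_2 = -1, a_3 = 0, a_4 = 0, a_5 = 0.

a_(n+2) = (-n + 2) / ((n+1)(n+2)) * a_n; check: a_0 = -1, a_1 = 0, a_2 = -1, a_3 = 0, a_4 = 0, a_5 = 0


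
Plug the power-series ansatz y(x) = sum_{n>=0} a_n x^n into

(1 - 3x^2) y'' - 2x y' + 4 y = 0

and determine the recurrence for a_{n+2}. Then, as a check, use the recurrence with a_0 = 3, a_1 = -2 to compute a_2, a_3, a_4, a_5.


Substitute y = sum_n a_n x^n.
(1 - 3 x^2) y'' contributes (n+2)(n+1) a_{n+2} - 3 n(n-1) a_n at x^n.
-2 x y'(x) contributes -2 n a_n at x^n.
4 y(x) contributes 4 a_n at x^n.
Matching x^n: (n+2)(n+1) a_{n+2} + (-3 n(n-1) - 2 n + 4) a_n = 0.
Thus a_{n+2} = (3 n(n-1) + 2 n - 4) / ((n+1)(n+2)) * a_n.

Check with a_0 = 3, a_1 = -2 (apply the recurrence for n = 0, 1, 2, 3): a_0 = 3, a_1 = -2, a_2 = -6, a_3 = 2/3, a_4 = -3, a_5 = 2/3.

a_(n+2) = (3 n(n-1) + 2 n - 4) / ((n+1)(n+2)) * a_n; check: a_0 = 3, a_1 = -2, a_2 = -6, a_3 = 2/3, a_4 = -3, a_5 = 2/3


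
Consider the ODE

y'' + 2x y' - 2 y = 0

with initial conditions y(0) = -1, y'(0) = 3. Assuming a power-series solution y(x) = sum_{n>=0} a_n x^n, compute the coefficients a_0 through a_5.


Ansatz: y(x) = sum_{n>=0} a_n x^n, so y'(x) = sum_{n>=1} n a_n x^(n-1) and y''(x) = sum_{n>=2} n(n-1) a_n x^(n-2).
Substitute into P(x) y'' + Q(x) y' + R(x) y = 0 with P(x) = 1, Q(x) = 2x, R(x) = -2, and match powers of x.
Initial conditions: a_0 = -1, a_1 = 3.
Setting the coefficient of each power of x to zero and solving order by order (substituting the coefficients already found):
  x^0: 2 a_2 - 2 a_0 = 0  ->  2 a_2 = 2 a_0 = -2  ->  a_2 = -1
  x^1: 6 a_3 = 0  ->  a_3 = 0
  x^2: 12 a_4 + 2 a_2 = 0  ->  12 a_4 = -2 a_2 = 2  ->  a_4 = 1/6
  x^3: 20 a_5 + 4 a_3 = 0  ->  20 a_5 = -4 a_3 = 0  ->  a_5 = 0
Truncated series: y(x) = -1 + 3 x - x^2 + (1/6) x^4 + O(x^6).

a_0 = -1; a_1 = 3; a_2 = -1; a_3 = 0; a_4 = 1/6; a_5 = 0


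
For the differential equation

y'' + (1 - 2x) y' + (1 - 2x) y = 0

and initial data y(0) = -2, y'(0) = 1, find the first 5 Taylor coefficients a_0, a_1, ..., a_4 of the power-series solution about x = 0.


Ansatz: y(x) = sum_{n>=0} a_n x^n, so y'(x) = sum_{n>=1} n a_n x^(n-1) and y''(x) = sum_{n>=2} n(n-1) a_n x^(n-2).
Substitute into P(x) y'' + Q(x) y' + R(x) y = 0 with P(x) = 1, Q(x) = 1 - 2x, R(x) = 1 - 2x, and match powers of x.
Initial conditions: a_0 = -2, a_1 = 1.
Setting the coefficient of each power of x to zero and solving order by order (substituting the coefficients already found):
  x^0: 2 a_2 + a_1 + a_0 = 0  ->  2 a_2 = -a_1 - a_0 = 1  ->  a_2 = 1/2
  x^1: 6 a_3 + 2 a_2 - a_1 - 2 a_0 = 0  ->  6 a_3 = -2 a_2 + a_1 + 2 a_0 = -4  ->  a_3 = -2/3
  x^2: 12 a_4 + 3 a_3 - 3 a_2 - 2 a_1 = 0  ->  12 a_4 = -3 a_3 + 3 a_2 + 2 a_1 = 11/2  ->  a_4 = 11/24
Truncated series: y(x) = -2 + x + (1/2) x^2 - (2/3) x^3 + (11/24) x^4 + O(x^5).

a_0 = -2; a_1 = 1; a_2 = 1/2; a_3 = -2/3; a_4 = 11/24


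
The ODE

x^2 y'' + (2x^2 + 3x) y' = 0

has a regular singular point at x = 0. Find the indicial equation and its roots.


Divide by x^2 to reach normal form y'' + P_1(x) y' + P_2(x) y = 0 with P_1(x) = 2 + 3/x and P_2(x) = 0.
x = 0 is a singular point because the y'-coefficient 2 + 3/x has a pole at x = 0.
It is a regular singular point because x P_1(x) = p(x) = 2x + 3 and x^2 P_2(x) = q(x) = 0 are polynomials, hence analytic at x = 0.
p(0) = 3,  q(0) = 0.
Indicial equation: r(r-1) + p(0) r + q(0) = 0, i.e. r^2 + (p(0) - 1) r + q(0) = 0, i.e. r^2 + 2 r = 0.
Discriminant: (2)^2 - 4(0) = 4, so r = (-2 ± 2)/2.
Solving: r_1 = 0, r_2 = -2.

indicial: r^2 + 2 r = 0; roots r_1 = 0, r_2 = -2


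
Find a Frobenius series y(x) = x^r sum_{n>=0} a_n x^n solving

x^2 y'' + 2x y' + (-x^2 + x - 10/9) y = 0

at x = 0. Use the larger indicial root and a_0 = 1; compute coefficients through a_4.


Write in Frobenius form y'' + (p(x)/x) y' + (q(x)/x^2) y = 0:
  p(x) = 2,  q(x) = -x^2 + x - 10/9.
Indicial equation: r(r-1) + (2) r + (-10/9) = 0 -> roots r_1 = 2/3, r_2 = -5/3.
Take r = r_1 = 2/3. Let y(x) = x^r sum_{n>=0} a_n x^n with a_0 = 1.
Substitute y = x^r sum a_n x^n and match x^{r+n}. The recurrence is
  D(n) a_n + 1 a_{n-1} - 1 a_{n-2} = 0,  where D(n) = (r+n)(r+n-1) + (2)(r+n) + (-10/9).
  a_n = [-1 a_{n-1} + 1 a_{n-2}] / D(n).
Since the indicial polynomial factors as (r - r_1)(r - r_2), D(n) = (r_1 + n - r_1)(r_1 + n - r_2) = n(n + 7/3).
Evaluating step by step (a_0 = 1):
  n = 1: D(1) = 1(1 + 7/3) = 10/3; numerator = -1(1) = -1; a_1 = (-1)/(10/3) = -3/10
  n = 2: D(2) = 2(2 + 7/3) = 26/3; numerator = -1(-3/10) + 1(1) = 13/10; a_2 = (13/10)/(26/3) = 3/20
  n = 3: D(3) = 3(3 + 7/3) = 16; numerator = -1(3/20) + 1(-3/10) = -9/20; a_3 = (-9/20)/(16) = -9/320
  n = 4: D(4) = 4(4 + 7/3) = 76/3; numerator = -1(-9/320) + 1(3/20) = 57/320; a_4 = (57/320)/(76/3) = 9/1280

r = 2/3; a_0 = 1; a_1 = -3/10; a_2 = 3/20; a_3 = -9/320; a_4 = 9/1280


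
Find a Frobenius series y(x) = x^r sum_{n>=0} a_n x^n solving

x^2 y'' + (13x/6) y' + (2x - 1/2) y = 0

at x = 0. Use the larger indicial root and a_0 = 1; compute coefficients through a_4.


Write in Frobenius form y'' + (p(x)/x) y' + (q(x)/x^2) y = 0:
  p(x) = 13/6,  q(x) = 2x - 1/2.
Indicial equation: r(r-1) + (13/6) r + (-1/2) = 0 -> roots r_1 = 1/3, r_2 = -3/2.
Take r = r_1 = 1/3. Let y(x) = x^r sum_{n>=0} a_n x^n with a_0 = 1.
Substitute y = x^r sum a_n x^n and match x^{r+n}. The recurrence is
  D(n) a_n + 2 a_{n-1} = 0,  where D(n) = (r+n)(r+n-1) + (13/6)(r+n) + (-1/2).
  a_n = -2 / D(n) * a_{n-1}.
Since the indicial polynomial factors as (r - r_1)(r - r_2), D(n) = (r_1 + n - r_1)(r_1 + n - r_2) = n(n + 11/6).
Evaluating step by step (a_0 = 1):
  n = 1: D(1) = 1(1 + 11/6) = 17/6; numerator = -2(1) = -2; a_1 = (-2)/(17/6) = -12/17
  n = 2: D(2) = 2(2 + 11/6) = 23/3; numerator = -2(-12/17) = 24/17; a_2 = (24/17)/(23/3) = 72/391
  n = 3: D(3) = 3(3 + 11/6) = 29/2; numerator = -2(72/391) = -144/391; a_3 = (-144/391)/(29/2) = -288/11339
  n = 4: D(4) = 4(4 + 11/6) = 70/3; numerator = -2(-288/11339) = 576/11339; a_4 = (576/11339)/(70/3) = 864/396865

r = 1/3; a_0 = 1; a_1 = -12/17; a_2 = 72/391; a_3 = -288/11339; a_4 = 864/396865


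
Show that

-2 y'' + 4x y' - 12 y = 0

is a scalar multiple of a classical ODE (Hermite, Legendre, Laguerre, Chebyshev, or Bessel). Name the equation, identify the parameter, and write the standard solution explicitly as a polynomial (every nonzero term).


All three coefficients share the factor -2; dividing through by -2 gives  y'' - 2x y' + 6 y = 0.
This matches the Hermite equation y'' - 2x y' + 2n y = 0 with 2n = 6, so n = 3; the polynomial solution is H_3(x).
With y = sum_k a_k x^k, matching x^k gives (k+2)(k+1) a_{k+2} = 2(k - n) a_k = 2(k - 3) a_k. The right side vanishes at k = 3, so the series with the parity of 3 terminates at degree 3.
Standard normalization: leading coefficient of H_n is 2^n, so a_3 = 2^3 = 8. Work downward with a_k = (k+1)(k+2) a_{k+2} / (2(k - n)):
  a_1 = (2)(3)(8) / (2(1 - 3)) = 48/(-4) = -12
Hence H_3(x) = 8 x^3 - 12 x.

H_3(x); series = 8 x^3 - 12 x


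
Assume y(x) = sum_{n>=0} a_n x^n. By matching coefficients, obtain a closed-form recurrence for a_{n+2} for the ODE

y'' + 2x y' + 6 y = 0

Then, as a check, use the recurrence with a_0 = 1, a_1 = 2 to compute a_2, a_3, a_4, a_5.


Substitute y = sum_n a_n x^n.
y''(x) has coefficient (n+2)(n+1) a_{n+2} at x^n;
2 x y'(x) has coefficient 2 n a_n at x^n (shift);
6 y(x) has coefficient 6 a_n at x^n.
Matching x^n: (n+2)(n+1) a_{n+2} + (2n + 6) a_n = 0.
Thus a_{n+2} = (-2n - 6) / ((n+1)(n+2)) * a_n.

Check with a_0 = 1, a_1 = 2 (apply the recurrence for n = 0, 1, 2, 3): a_0 = 1, a_1 = 2, a_2 = -3, a_3 = -8/3, a_4 = 5/2, a_5 = 8/5.

a_(n+2) = (-2n - 6) / ((n+1)(n+2)) * a_n; check: a_0 = 1, a_1 = 2, a_2 = -3, a_3 = -8/3, a_4 = 5/2, a_5 = 8/5


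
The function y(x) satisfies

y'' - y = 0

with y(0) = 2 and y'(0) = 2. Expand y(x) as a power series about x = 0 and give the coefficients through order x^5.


Ansatz: y(x) = sum_{n>=0} a_n x^n, so y'(x) = sum_{n>=1} n a_n x^(n-1) and y''(x) = sum_{n>=2} n(n-1) a_n x^(n-2).
Substitute into P(x) y'' + Q(x) y' + R(x) y = 0 with P(x) = 1, Q(x) = 0, R(x) = -1, and match powers of x.
Initial conditions: a_0 = 2, a_1 = 2.
Setting the coefficient of each power of x to zero and solving order by order (substituting the coefficients already found):
  x^0: 2 a_2 - a_0 = 0  ->  2 a_2 = a_0 = 2  ->  a_2 = 1
  x^1: 6 a_3 - a_1 = 0  ->  6 a_3 = a_1 = 2  ->  a_3 = 1/3
  x^2: 12 a_4 - a_2 = 0  ->  12 a_4 = a_2 = 1  ->  a_4 = 1/12
  x^3: 20 a_5 - a_3 = 0  ->  20 a_5 = a_3 = 1/3  ->  a_5 = 1/60
Truncated series: y(x) = 2 + 2 x + x^2 + (1/3) x^3 + (1/12) x^4 + (1/60) x^5 + O(x^6).

a_0 = 2; a_1 = 2; a_2 = 1; a_3 = 1/3; a_4 = 1/12; a_5 = 1/60


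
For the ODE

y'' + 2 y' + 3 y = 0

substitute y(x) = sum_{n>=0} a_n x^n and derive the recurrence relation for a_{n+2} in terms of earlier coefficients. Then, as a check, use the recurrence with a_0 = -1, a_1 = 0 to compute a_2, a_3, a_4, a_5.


Substitute y = sum_n a_n x^n.
y''(x) has coefficient (n+2)(n+1) a_{n+2} at x^n;
2 y'(x) has coefficient 2 (n+1) a_{n+1} at x^n;
3 y(x) has coefficient 3 a_n at x^n.
Matching x^n: (n+2)(n+1) a_{n+2} + 2 (n+1) a_{n+1} + 3 a_n = 0.
Thus a_{n+2} = [-2 (n+1) a_{n+1} - 3 a_n] / ((n+1)(n+2)).

Check with a_0 = -1, a_1 = 0 (apply the recurrence for n = 0, 1, 2, 3): a_0 = -1, a_1 = 0, a_2 = 3/2, a_3 = -1, a_4 = 1/8, a_5 = 1/10.

a_(n+2) = [-2 (n+1) a_(n+1) - 3 a_n] / ((n+1)(n+2)); check: a_0 = -1, a_1 = 0, a_2 = 3/2, a_3 = -1, a_4 = 1/8, a_5 = 1/10


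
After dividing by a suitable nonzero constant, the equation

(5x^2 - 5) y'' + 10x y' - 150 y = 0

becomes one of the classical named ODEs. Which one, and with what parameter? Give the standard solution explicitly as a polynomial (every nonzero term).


All three coefficients share the factor -5; dividing through by -5 gives  (1 - x^2) y'' - 2x y' + 30 y = 0.
This matches the Legendre equation (1 - x^2) y'' - 2x y' + n(n+1) y = 0 (note the -2x y' term) with n(n+1) = 30, so n = 5; the polynomial solution is P_5(x).
With y = sum_k a_k x^k, matching x^k gives (k+2)(k+1) a_{k+2} = [k(k+1) - n(n+1)] a_k = (k - 5)(k + 6) a_k. The right side vanishes at k = 5, so the series with the parity of 5 terminates at degree 5.
Standard normalization (P_n(1) = 1): leading coefficient (2n)!/(2^n (n!)^2) = 3628800/(32*14400) = 63/8, so a_5 = 63/8. Work downward with a_k = (k+1)(k+2) a_{k+2} / ((k - 5)(k + 6)):
  a_3 = (4)(5)(63/8) / ((3 - 5)(3 + 6)) = (315/2)/(-18) = -35/4
  a_1 = (2)(3)(-35/4) / ((1 - 5)(1 + 6)) = (-105/2)/(-28) = 15/8
Hence P_5(x) = 63 x^5/8 - 35 x^3/4 + 15 x/8.

P_5(x); series = 63 x^5/8 - 35 x^3/4 + 15 x/8


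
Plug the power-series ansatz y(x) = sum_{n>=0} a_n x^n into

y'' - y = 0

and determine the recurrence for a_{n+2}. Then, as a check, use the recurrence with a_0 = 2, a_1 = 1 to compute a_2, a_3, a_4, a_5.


Substitute y = sum_n a_n x^n into y'' + (const) y = 0.
y''(x) = sum_{n>=0} (n+2)(n+1) a_{n+2} x^n.
The ODE becomes sum_n [(n+2)(n+1) a_{n+2} - 1 a_n] x^n = 0.
Setting each coefficient to zero gives the recurrence:
  (n+2)(n+1) a_{n+2} - 1 a_n = 0,
  a_{n+2} = 1 / ((n+1)(n+2)) a_n.

Check with a_0 = 2, a_1 = 1 (apply the recurrence for n = 0, 1, 2, 3): a_0 = 2, a_1 = 1, a_2 = 1, a_3 = 1/6, a_4 = 1/12, a_5 = 1/120.

a_{n+2} = 1/((n+1)(n+2)) * a_n; check: a_0 = 2, a_1 = 1, a_2 = 1, a_3 = 1/6, a_4 = 1/12, a_5 = 1/120


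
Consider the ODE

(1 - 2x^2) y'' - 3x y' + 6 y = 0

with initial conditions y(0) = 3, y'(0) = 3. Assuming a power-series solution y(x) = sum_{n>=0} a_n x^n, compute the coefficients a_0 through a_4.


Ansatz: y(x) = sum_{n>=0} a_n x^n, so y'(x) = sum_{n>=1} n a_n x^(n-1) and y''(x) = sum_{n>=2} n(n-1) a_n x^(n-2).
Substitute into P(x) y'' + Q(x) y' + R(x) y = 0 with P(x) = 1 - 2x^2, Q(x) = -3x, R(x) = 6, and match powers of x.
Initial conditions: a_0 = 3, a_1 = 3.
Setting the coefficient of each power of x to zero and solving order by order (substituting the coefficients already found):
  x^0: 2 a_2 + 6 a_0 = 0  ->  2 a_2 = -6 a_0 = -18  ->  a_2 = -9
  x^1: 6 a_3 + 3 a_1 = 0  ->  6 a_3 = -3 a_1 = -9  ->  a_3 = -3/2
  x^2: 12 a_4 - 4 a_2 = 0  ->  12 a_4 = 4 a_2 = -36  ->  a_4 = -3
Truncated series: y(x) = 3 + 3 x - 9 x^2 - (3/2) x^3 - 3 x^4 + O(x^5).

a_0 = 3; a_1 = 3; a_2 = -9; a_3 = -3/2; a_4 = -3


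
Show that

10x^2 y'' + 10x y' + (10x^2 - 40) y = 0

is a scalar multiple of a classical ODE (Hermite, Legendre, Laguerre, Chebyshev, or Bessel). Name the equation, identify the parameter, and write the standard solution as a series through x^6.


All three coefficients share the factor 10; dividing through by 10 gives  x^2 y'' + x y' + (x^2 - 4) y = 0.
This matches the Bessel equation x^2 y'' + x y' + (x^2 - nu^2) y = 0 with nu^2 = 4, so nu = 2; the solution bounded at x = 0 is J_2(x).
Frobenius at x = 0: indicial roots ±nu; for r = nu the recurrence k(k + 2nu) c_k = -c_{k-2} gives the standard series J_nu(x) = sum_{k>=0} (-1)^k / (k! (k+nu)!) (x/2)^(2k+nu). Evaluate the first 3 terms:
  k = 0: (-1)^0 / (0! * 2! * 2^2) x^2 = 1/(1*2*4) x^2 = (1/8) x^2
  k = 1: (-1)^1 / (1! * 3! * 2^4) x^4 = -1/(1*6*16) x^4 = (-1/96) x^4
  k = 2: (-1)^2 / (2! * 4! * 2^6) x^6 = 1/(2*24*64) x^6 = (1/3072) x^6
Hence J_2(x) = x^6/3072 - x^4/96 + x^2/8 + ....

J_2(x); series = x^6/3072 - x^4/96 + x^2/8


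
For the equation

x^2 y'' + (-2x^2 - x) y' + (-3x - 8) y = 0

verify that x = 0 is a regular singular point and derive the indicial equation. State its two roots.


Divide by x^2 to reach normal form y'' + P_1(x) y' + P_2(x) y = 0 with P_1(x) = -2 - 1/x and P_2(x) = -3/x - 8/x^2.
x = 0 is a singular point because the y'-coefficient -2 - 1/x has a pole at x = 0 and the y-coefficient -3/x - 8/x^2 has a pole at x = 0.
It is a regular singular point because x P_1(x) = p(x) = -2x - 1 and x^2 P_2(x) = q(x) = -3x - 8 are polynomials, hence analytic at x = 0.
p(0) = -1,  q(0) = -8.
Indicial equation: r(r-1) + p(0) r + q(0) = 0, i.e. r^2 + (p(0) - 1) r + q(0) = 0, i.e. r^2 - 2 r - 8 = 0.
Discriminant: (-2)^2 - 4(-8) = 36, so r = (2 ± 6)/2.
Solving: r_1 = 4, r_2 = -2.

indicial: r^2 - 2 r - 8 = 0; roots r_1 = 4, r_2 = -2
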